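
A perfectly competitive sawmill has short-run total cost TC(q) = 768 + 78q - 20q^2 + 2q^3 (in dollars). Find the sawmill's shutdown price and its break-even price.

AVC = 78 - 20q + 2q^2; minimized at q = 5, giving min AVC = $28. That is the shutdown price.
ATC = 768/q + 78 - 20q + 2q^2. Setting dATC/dq = −768/q^2 − 20 + 4q = 0 gives q = 8 (since 4·8^3 − 20·8^2 = 768).
min ATC = 768/8 + 78 − 20·8 + 2·8^2 = $142. That is the break-even price.
For $28 ≤ P < $142 the firm produces at a loss; below $28 it shuts down.

Shutdown price = $28; break-even price = $142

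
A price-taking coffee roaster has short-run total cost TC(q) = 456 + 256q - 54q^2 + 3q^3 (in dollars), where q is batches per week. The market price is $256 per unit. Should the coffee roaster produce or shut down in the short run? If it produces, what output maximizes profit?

Produce at q = 12

Variable cost is VC = 256q - 54q^2 + 3q^3, so AVC = VC/q = 256 - 54q + 3q^2 and MC = dTC/dq = 256 - 108q + 9q^2.
AVC is minimized where dAVC/dq = -54 + 6q = 0, at q = 9; min AVC = 256 - 54·9 + 3·9^2 = $13.
P = $256 exceeds min AVC = $13, so the firm stays open.
Solving P = MC: -108q + 9q^2 = 0 ⇒ q = 0 or 12. On the upward-sloping branch, q* = 12.
Check: AVC at q = 12 is $40 ≤ P, so revenue covers variable cost.
Profit = P·q − TC = 256·12 − 936 = $2136.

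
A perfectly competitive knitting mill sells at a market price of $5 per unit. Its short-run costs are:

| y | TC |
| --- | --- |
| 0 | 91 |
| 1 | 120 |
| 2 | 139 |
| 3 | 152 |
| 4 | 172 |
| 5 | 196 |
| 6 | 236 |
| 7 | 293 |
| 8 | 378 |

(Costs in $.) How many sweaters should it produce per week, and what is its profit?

y = 0 (shut down); profit = -$91

Compute π = P·y − TC at each output: y=0: -91; y=1: -115; y=2: -129; y=3: -137; y=4: -152; y=5: -171; y=6: -206; y=7: -258; y=8: -338.
Profit is highest at y = 0. Equivalently, the lowest AVC in the table is 81/4 ≈ $20.25 at y = 4, and P = $5 falls below it — price never covers variable cost, so the firm shuts down and loses only its fixed cost.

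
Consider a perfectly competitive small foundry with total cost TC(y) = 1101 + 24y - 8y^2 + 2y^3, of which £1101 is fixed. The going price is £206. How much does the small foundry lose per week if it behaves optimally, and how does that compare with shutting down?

Profit = -£121 at y = 7

AVC = 24 - 8y + 2y^2; min AVC = £16 at y = 2. Since P = £206 ≥ min AVC, the firm produces.
With MC = 24 - 16y + 6y^2, P = MC on the upward-sloping part at y* = 7.
TR = 206·7 = 1442. TC = 1101 + 462 = 1563. Profit = 1442 − 1563 = -£121.
That loss of £121 beats the £1101 the firm would lose by shutting down; producing recovers £980 of fixed cost.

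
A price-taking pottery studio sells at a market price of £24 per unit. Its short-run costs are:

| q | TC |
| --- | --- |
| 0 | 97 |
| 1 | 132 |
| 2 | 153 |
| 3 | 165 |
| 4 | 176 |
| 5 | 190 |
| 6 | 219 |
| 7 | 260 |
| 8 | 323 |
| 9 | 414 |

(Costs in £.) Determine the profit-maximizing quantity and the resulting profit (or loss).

q = 5; profit = -£70

Profit at each row (π = 24q − TC): q=0: -97; q=1: -108; q=2: -105; q=3: -93; q=4: -80; q=5: -70; q=6: -75; q=7: -92; q=8: -131; q=9: -198.
Profit is maximized at q = 5. AVC there is 93/5 = £18.60 ≤ P, so producing beats shutting down (which would give -£97).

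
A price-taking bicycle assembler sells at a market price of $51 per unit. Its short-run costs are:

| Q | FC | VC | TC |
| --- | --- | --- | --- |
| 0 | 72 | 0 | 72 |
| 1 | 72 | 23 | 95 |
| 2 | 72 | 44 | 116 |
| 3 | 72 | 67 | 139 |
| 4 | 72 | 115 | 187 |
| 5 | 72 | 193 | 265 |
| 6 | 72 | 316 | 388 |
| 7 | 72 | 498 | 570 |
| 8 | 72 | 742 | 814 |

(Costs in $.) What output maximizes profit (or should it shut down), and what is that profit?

Tabulate TR − TC: Q=0: -72; Q=1: -44; Q=2: -14; Q=3: 14; Q=4: 17; Q=5: -10; Q=6: -82; Q=7: -213; Q=8: -406.
Profit is maximized at Q = 4. AVC there is 115/4 = $28.75 ≤ P, so producing beats shutting down (which would give -$72).

Q = 4; profit = $17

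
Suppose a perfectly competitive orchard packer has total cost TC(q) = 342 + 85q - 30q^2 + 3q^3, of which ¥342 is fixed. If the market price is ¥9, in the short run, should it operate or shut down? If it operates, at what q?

Variable cost is VC = 85q - 30q^2 + 3q^3, so AVC = VC/q = 85 - 30q + 3q^2 and MC = dTC/dq = 85 - 60q + 9q^2.
The AVC parabola has its vertex at q = 30/6 = 5, where AVC = 85 - 30·5 + 3·5^2 = ¥10.
P = ¥9 lies below min AVC = ¥10; no output level covers variable cost.
Shutting down limits the loss to fixed cost, ¥342.

Shut down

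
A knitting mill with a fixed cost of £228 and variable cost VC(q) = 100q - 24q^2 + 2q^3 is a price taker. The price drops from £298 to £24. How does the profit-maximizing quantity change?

Output falls from 11 to 0 (the firm shuts down)

AVC = 100 - 24q + 2q^2, minimized at q = 6 where min AVC = £28. MC = 100 - 48q + 6q^2.
At P = £298 ≥ min AVC, set P = MC on the rising branch: q = 11.
At P = £24 < min AVC = £28, price no longer covers variable cost at any output, so the firm shuts down: q = 0.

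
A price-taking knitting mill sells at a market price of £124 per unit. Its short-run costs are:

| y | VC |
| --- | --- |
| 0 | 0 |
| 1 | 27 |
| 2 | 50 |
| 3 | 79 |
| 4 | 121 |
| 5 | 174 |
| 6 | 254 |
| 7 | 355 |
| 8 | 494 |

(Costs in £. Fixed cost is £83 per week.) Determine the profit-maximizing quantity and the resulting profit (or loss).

y = 7; profit = £430

Compute π = P·y − TC at each output: y=0: -83; y=1: 14; y=2: 115; y=3: 210; y=4: 292; y=5: 363; y=6: 407; y=7: 430; y=8: 415.
Profit is maximized at y = 7. AVC there is 355/7 = £50.71 ≤ P, so producing beats shutting down (which would give -£83).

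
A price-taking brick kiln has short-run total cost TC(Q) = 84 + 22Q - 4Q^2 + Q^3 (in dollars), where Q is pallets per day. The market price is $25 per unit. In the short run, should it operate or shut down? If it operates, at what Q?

Produce at Q = 3

Variable cost is VC = 22Q - 4Q^2 + Q^3, so AVC = VC/Q = 22 - 4Q + Q^2 and MC = dTC/dQ = 22 - 8Q + 3Q^2.
AVC hits its minimum where MC = AVC, at Q = 2, giving min AVC = 22 - 4·2 + 2^2 = $18.
Since P = $25 ≥ min AVC = $18, price covers variable cost and the firm should produce.
P = MC gives -3 - 8Q + 3Q^2 = 0, with roots -1/3 and 3. Take the larger (rising MC): Q* = 3.
Check: AVC at Q = 3 is $19 ≤ P, so revenue covers variable cost.
Profit = P·Q − TC = 25·3 − 141 = -$66, a loss, but smaller than the $84 fixed cost the firm would lose by shutting down.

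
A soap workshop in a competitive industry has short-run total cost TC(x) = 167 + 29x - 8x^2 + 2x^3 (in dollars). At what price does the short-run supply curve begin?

$21 per unit

The firm shuts down when price falls below the minimum of average variable cost. AVC = VC/x = 29 - 8x + 2x^2.
At the minimum of AVC, MC = AVC. MC = 29 - 16x + 6x^2; setting MC = AVC gives 4x^2 - 8x = 0, so x = 2. min AVC = 21.
The firm shuts down for any P below $21.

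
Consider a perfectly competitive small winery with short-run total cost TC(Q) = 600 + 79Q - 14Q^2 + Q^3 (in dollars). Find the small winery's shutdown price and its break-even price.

Shutdown price = $30; break-even price = $99

Shutdown price = min AVC. AVC = 79 - 14Q + Q^2, with vertex at Q = 7 and minimum $30.
ATC = 600/Q + 79 - 14Q + Q^2. Setting dATC/dQ = −600/Q^2 − 14 + 2Q = 0 gives Q = 10 (since 2·10^3 − 14·10^2 = 600).
min ATC = 600/10 + 79 − 14·10 + 10^2 = $99. That is the break-even price.
For $30 ≤ P < $99 the firm produces at a loss; below $30 it shuts down.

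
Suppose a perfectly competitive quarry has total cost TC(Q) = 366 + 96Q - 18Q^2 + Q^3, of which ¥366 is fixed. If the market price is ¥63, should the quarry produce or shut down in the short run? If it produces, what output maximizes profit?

Produce at Q = 11

From TC, MC = TC'(Q) = 96 - 36Q + 3Q^2 and AVC = VC/Q = 96 - 18Q + Q^2.
The AVC parabola has its vertex at Q = 18/2 = 9, where AVC = 96 - 18·9 + 9^2 = ¥15.
P = ¥63 exceeds min AVC = ¥15, so the firm stays open.
Solving P = MC: 33 - 36Q + 3Q^2 = 0 ⇒ Q = 1 or 11. On the upward-sloping branch, Q* = 11.
Check: AVC at Q = 11 is ¥19 ≤ P, so revenue covers variable cost.
Profit = P·Q − TC = 63·11 − 575 = ¥118.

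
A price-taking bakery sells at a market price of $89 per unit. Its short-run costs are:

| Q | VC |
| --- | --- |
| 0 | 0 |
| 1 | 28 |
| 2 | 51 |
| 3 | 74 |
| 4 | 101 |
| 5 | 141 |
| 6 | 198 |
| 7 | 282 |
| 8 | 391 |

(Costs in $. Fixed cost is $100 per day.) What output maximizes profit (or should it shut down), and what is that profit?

Q = 7; profit = $241

Tabulate TR − TC: Q=0: -100; Q=1: -39; Q=2: 27; Q=3: 93; Q=4: 155; Q=5: 204; Q=6: 236; Q=7: 241; Q=8: 221.
Profit is maximized at Q = 7. AVC there is 282/7 = $40.29 ≤ P, so producing beats shutting down (which would give -$100).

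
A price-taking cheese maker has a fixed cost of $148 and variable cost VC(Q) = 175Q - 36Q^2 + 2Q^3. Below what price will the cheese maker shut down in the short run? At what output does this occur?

Short-run supply begins at min AVC. From VC = 175Q - 36Q^2 + 2Q^3, AVC = 175 - 36Q + 2Q^2.
dAVC/dQ = -36 + 4Q = 0 gives Q = 9. min AVC = 175 - 36·9 + 2·9^2 = 13.
For P < $13 the firm produces nothing.

$13 per unit, at Q = 9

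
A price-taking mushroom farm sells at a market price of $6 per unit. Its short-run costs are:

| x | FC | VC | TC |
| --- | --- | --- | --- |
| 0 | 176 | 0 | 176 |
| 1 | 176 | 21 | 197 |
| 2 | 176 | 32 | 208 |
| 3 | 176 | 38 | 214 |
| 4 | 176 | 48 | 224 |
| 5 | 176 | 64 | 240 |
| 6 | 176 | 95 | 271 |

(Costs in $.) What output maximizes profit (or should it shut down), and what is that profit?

x = 0 (shut down); profit = -$176

Profit at each row (π = 6x − TC): x=0: -176; x=1: -191; x=2: -196; x=3: -196; x=4: -200; x=5: -210; x=6: -235.
Profit is highest at x = 0. Equivalently, the lowest AVC in the table is 48/4 ≈ $12 at x = 4, and P = $6 falls below it — price never covers variable cost, so the firm shuts down and loses only its fixed cost.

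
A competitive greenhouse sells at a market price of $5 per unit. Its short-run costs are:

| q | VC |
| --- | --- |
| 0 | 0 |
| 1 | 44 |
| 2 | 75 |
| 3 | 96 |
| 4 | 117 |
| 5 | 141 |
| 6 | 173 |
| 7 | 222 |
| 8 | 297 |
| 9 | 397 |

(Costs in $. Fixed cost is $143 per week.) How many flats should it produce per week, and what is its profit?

q = 0 (shut down); profit = -$143

Compute π = P·q − TC at each output: q=0: -143; q=1: -182; q=2: -208; q=3: -224; q=4: -240; q=5: -259; q=6: -286; q=7: -330; q=8: -400; q=9: -495.
Profit is highest at q = 0. Equivalently, the lowest AVC in the table is 141/5 ≈ $28.20 at q = 5, and P = $5 falls below it — price never covers variable cost, so the firm shuts down and loses only its fixed cost.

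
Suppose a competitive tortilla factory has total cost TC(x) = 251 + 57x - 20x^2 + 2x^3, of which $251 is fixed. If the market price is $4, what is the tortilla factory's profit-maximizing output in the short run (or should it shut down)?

Shut down

From TC, MC = TC'(x) = 57 - 40x + 6x^2 and AVC = VC/x = 57 - 20x + 2x^2.
The AVC parabola has its vertex at x = 20/4 = 5, where AVC = 57 - 20·5 + 2·5^2 = $7.
Since P = $4 < min AVC = $7, price fails to cover variable cost at any output.
Shutting down limits the loss to fixed cost, $251.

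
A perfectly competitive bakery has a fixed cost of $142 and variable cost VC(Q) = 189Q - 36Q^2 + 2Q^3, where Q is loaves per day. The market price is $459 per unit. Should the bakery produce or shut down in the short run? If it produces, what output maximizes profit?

Variable cost is VC = 189Q - 36Q^2 + 2Q^3, so AVC = VC/Q = 189 - 36Q + 2Q^2 and MC = dTC/dQ = 189 - 72Q + 6Q^2.
AVC is minimized where dAVC/dQ = -36 + 4Q = 0, at Q = 9; min AVC = 189 - 36·9 + 2·9^2 = $27.
P = $459 exceeds min AVC = $27, so the firm stays open.
P = MC gives -270 - 72Q + 6Q^2 = 0, with roots -3 and 15. Take the larger (rising MC): Q* = 15.
Check: AVC at Q = 15 is $99 ≤ P, so revenue covers variable cost.
Profit = P·Q − TC = 459·15 − 1627 = $5258.

Produce at Q = 15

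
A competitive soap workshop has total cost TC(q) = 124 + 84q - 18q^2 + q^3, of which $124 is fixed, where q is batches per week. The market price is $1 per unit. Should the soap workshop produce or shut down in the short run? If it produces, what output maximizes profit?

From TC, MC = TC'(q) = 84 - 36q + 3q^2 and AVC = VC/q = 84 - 18q + q^2.
The AVC parabola has its vertex at q = 18/2 = 9, where AVC = 84 - 18·9 + 9^2 = $3.
P = $1 lies below min AVC = $3; no output level covers variable cost.
The firm minimizes its loss by shutting down and losing only its fixed cost of $124.

Shut down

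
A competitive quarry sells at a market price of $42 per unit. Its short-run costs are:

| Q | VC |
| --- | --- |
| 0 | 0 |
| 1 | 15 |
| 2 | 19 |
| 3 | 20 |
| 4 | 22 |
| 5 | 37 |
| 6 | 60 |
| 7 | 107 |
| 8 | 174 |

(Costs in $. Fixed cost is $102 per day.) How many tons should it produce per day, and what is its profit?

Compute π = P·Q − TC at each output: Q=0: -102; Q=1: -75; Q=2: -37; Q=3: 4; Q=4: 44; Q=5: 71; Q=6: 90; Q=7: 85; Q=8: 60.
Profit is maximized at Q = 6. AVC there is 60/6 = $10 ≤ P, so producing beats shutting down (which would give -$102).

Q = 6; profit = $90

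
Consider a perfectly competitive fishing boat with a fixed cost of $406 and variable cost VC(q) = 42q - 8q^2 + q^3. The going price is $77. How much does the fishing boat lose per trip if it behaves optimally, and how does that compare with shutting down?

Profit = -$112 at q = 7

AVC = 42 - 8q + q^2 has its minimum $26 at q = 4; price $77 clears that bar, so the firm operates.
With MC = 42 - 16q + 3q^2, P = MC on the upward-sloping part at q* = 7.
TR = 77·7 = 539. TC = 406 + 245 = 651. Profit = 539 − 651 = -$112.
That loss of $112 beats the $406 the firm would lose by shutting down; producing recovers $294 of fixed cost.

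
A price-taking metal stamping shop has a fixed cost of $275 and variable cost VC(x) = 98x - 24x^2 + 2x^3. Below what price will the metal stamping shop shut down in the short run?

$26 per unit

Short-run supply begins at min AVC. From VC = 98x - 24x^2 + 2x^3, AVC = 98 - 24x + 2x^2.
At the minimum of AVC, MC = AVC. MC = 98 - 48x + 6x^2; setting MC = AVC gives 4x^2 - 24x = 0, so x = 6. min AVC = 26.
The firm shuts down for any P below $26.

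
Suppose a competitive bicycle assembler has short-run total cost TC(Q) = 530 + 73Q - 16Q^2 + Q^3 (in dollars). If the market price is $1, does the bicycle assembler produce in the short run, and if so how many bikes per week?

From TC, MC = TC'(Q) = 73 - 32Q + 3Q^2 and AVC = VC/Q = 73 - 16Q + Q^2.
The AVC parabola has its vertex at Q = 16/2 = 8, where AVC = 73 - 16·8 + 8^2 = $9.
With P < min AVC ($1 < $9), every unit sold adds to the loss.
Shutting down limits the loss to fixed cost, $530.

Shut down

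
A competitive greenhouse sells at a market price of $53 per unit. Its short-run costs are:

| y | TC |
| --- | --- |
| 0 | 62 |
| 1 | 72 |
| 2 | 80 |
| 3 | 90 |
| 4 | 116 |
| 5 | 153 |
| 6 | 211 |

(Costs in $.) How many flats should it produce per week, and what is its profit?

Profit at each row (π = 53y − TC): y=0: -62; y=1: -19; y=2: 26; y=3: 69; y=4: 96; y=5: 112; y=6: 107.
Profit is maximized at y = 5. AVC there is 91/5 = $18.20 ≤ P, so producing beats shutting down (which would give -$62).

y = 5; profit = $112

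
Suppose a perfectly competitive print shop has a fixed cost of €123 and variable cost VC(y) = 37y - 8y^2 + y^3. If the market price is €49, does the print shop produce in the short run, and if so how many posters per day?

Produce at y = 6

From TC, MC = TC'(y) = 37 - 16y + 3y^2 and AVC = VC/y = 37 - 8y + y^2.
AVC is minimized where dAVC/dy = -8 + 2y = 0, at y = 4; min AVC = 37 - 8·4 + 4^2 = €21.
Because €49 ≥ €21, revenue can cover variable cost; the firm operates.
P = MC gives -12 - 16y + 3y^2 = 0, with roots -2/3 and 6. Take the larger (rising MC): y* = 6.
Check: AVC at y = 6 is €25 ≤ P, so revenue covers variable cost.
Profit = P·y − TC = 49·6 − 273 = €21.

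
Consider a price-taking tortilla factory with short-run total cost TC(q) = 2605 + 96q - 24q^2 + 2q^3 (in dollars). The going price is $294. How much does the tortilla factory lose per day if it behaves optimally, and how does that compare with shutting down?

AVC = 96 - 24q + 2q^2; min AVC = $24 at q = 6. Since P = $294 ≥ min AVC, the firm produces.
With MC = 96 - 48q + 6q^2, P = MC on the upward-sloping part at q* = 11.
TR = 294·11 = 3234. TC = 2605 + 814 = 3419. Profit = 3234 − 3419 = -$185.
By producing, the firm covers all variable cost plus $2420 of fixed cost; shutting down would lose the full $2605.

Profit = -$185 at q = 11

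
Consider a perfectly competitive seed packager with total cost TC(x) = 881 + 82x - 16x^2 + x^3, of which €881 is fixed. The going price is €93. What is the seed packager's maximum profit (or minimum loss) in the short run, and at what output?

Profit = -€155 at x = 11

AVC = 82 - 16x + x^2 has its minimum €18 at x = 8; price €93 clears that bar, so the firm operates.
MC = 82 - 32x + 3x^2. Setting P = MC and taking the root on the rising branch gives x* = 11.
TR = 93·11 = 1023. TC = 881 + 297 = 1178. Profit = 1023 − 1178 = -€155.
That loss of €155 beats the €881 the firm would lose by shutting down; producing recovers €726 of fixed cost.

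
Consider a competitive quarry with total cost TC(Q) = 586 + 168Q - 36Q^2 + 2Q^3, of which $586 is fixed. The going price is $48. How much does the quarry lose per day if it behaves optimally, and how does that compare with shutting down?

AVC = 168 - 36Q + 2Q^2 has its minimum $6 at Q = 9; price $48 clears that bar, so the firm operates.
MC = 168 - 72Q + 6Q^2. Setting P = MC and taking the root on the rising branch gives Q* = 10.
TR = 48·10 = 480. TC = 586 + 80 = 666. Profit = 480 − 666 = -$186.
By producing, the firm covers all variable cost plus $400 of fixed cost; shutting down would lose the full $586.

Profit = -$186 at Q = 10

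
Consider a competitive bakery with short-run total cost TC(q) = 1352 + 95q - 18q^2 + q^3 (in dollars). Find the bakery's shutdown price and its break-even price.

Shutdown price = min AVC. AVC = 95 - 18q + q^2, with vertex at q = 9 and minimum $14.
ATC = 1352/q + 95 - 18q + q^2. Setting dATC/dq = −1352/q^2 − 18 + 2q = 0 gives q = 13 (since 2·13^3 − 18·13^2 = 1352).
min ATC = 1352/13 + 95 − 18·13 + 13^2 = $134. That is the break-even price.
Between these two prices the firm operates at a loss; above $134 it earns a profit.

Shutdown price = $14; break-even price = $134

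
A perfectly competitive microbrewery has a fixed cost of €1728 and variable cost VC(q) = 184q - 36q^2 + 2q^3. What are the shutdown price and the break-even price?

AVC = 184 - 36q + 2q^2; minimized at q = 9, giving min AVC = €22. That is the shutdown price.
ATC = 1728/q + 184 - 36q + 2q^2. Setting dATC/dq = −1728/q^2 − 36 + 4q = 0 gives q = 12 (since 4·12^3 − 36·12^2 = 1728).
min ATC = 1728/12 + 184 − 36·12 + 2·12^2 = €184. That is the break-even price.
For €22 ≤ P < €184 the firm produces at a loss; below €22 it shuts down.

Shutdown price = €22; break-even price = €184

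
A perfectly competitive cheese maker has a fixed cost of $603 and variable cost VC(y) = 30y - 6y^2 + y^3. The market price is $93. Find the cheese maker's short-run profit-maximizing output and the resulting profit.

AVC = 30 - 6y + y^2 has its minimum $21 at y = 3; price $93 clears that bar, so the firm operates.
MC = 30 - 12y + 3y^2. Setting P = MC and taking the root on the rising branch gives y* = 7.
TR = 93·7 = 651. TC = 603 + 259 = 862. Profit = 651 − 862 = -$211.
Shutting down would mean losing the fixed cost of $603, so operating at a loss of $211 is better by $392.

Profit = -$211 at y = 7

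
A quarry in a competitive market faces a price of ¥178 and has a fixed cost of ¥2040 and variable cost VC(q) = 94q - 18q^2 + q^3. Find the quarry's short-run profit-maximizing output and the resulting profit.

AVC = 94 - 18q + q^2 has its minimum ¥13 at q = 9; price ¥178 clears that bar, so the firm operates.
With MC = 94 - 36q + 3q^2, P = MC on the upward-sloping part at q* = 14.
TR = 178·14 = 2492. TC = 2040 + 532 = 2572. Profit = 2492 − 2572 = -¥80.
By producing, the firm covers all variable cost plus ¥1960 of fixed cost; shutting down would lose the full ¥2040.

Profit = -¥80 at q = 14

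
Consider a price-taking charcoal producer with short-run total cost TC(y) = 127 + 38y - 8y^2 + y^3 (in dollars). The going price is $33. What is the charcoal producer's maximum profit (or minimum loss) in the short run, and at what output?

Profit = -$77 at y = 5

AVC = 38 - 8y + y^2 has its minimum $22 at y = 4; price $33 clears that bar, so the firm operates.
MC = 38 - 16y + 3y^2. Setting P = MC and taking the root on the rising branch gives y* = 5.
TR = 33·5 = 165. TC = 127 + 115 = 242. Profit = 165 − 242 = -$77.
That loss of $77 beats the $127 the firm would lose by shutting down; producing recovers $50 of fixed cost.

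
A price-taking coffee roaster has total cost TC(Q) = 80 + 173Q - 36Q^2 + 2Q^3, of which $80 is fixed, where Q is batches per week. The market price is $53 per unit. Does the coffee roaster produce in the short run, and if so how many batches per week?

Strip out fixed cost: VC = 173Q - 36Q^2 + 2Q^3. Then AVC = 173 - 36Q + 2Q^2 and MC = 173 - 72Q + 6Q^2.
AVC hits its minimum where MC = AVC, at Q = 9, giving min AVC = 173 - 36·9 + 2·9^2 = $11.
Since P = $53 ≥ min AVC = $11, price covers variable cost and the firm should produce.
P = MC gives 120 - 72Q + 6Q^2 = 0, with roots 2 and 10. Take the larger (rising MC): Q* = 10.
Check: AVC at Q = 10 is $13 ≤ P, so revenue covers variable cost.
Profit = P·Q − TC = 53·10 − 210 = $320.

Produce at Q = 10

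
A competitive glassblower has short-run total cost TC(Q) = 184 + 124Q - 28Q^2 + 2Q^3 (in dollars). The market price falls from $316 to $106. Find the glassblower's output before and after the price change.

MC = 124 - 56Q + 6Q^2; the shutdown threshold is min AVC = $26 (at Q = 7).
At P = $316 ≥ min AVC, set P = MC on the rising branch: Q = 12.
At P = $106 ≥ min AVC, set P = MC: Q = 9. The firm stays open but cuts output.

Output falls from 12 to 9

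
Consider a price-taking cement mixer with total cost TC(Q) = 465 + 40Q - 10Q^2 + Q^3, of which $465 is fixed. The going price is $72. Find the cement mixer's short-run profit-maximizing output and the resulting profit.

Profit = -$81 at Q = 8

AVC = 40 - 10Q + Q^2; min AVC = $15 at Q = 5. Since P = $72 ≥ min AVC, the firm produces.
With MC = 40 - 20Q + 3Q^2, P = MC on the upward-sloping part at Q* = 8.
TR = 72·8 = 576. TC = 465 + 192 = 657. Profit = 576 − 657 = -$81.
By producing, the firm covers all variable cost plus $384 of fixed cost; shutting down would lose the full $465.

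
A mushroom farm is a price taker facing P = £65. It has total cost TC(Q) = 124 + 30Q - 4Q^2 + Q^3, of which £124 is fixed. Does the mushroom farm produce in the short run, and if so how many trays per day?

Produce at Q = 5

From TC, MC = TC'(Q) = 30 - 8Q + 3Q^2 and AVC = VC/Q = 30 - 4Q + Q^2.
AVC is minimized where dAVC/dQ = -4 + 2Q = 0, at Q = 2; min AVC = 30 - 4·2 + 2^2 = £26.
P = £65 exceeds min AVC = £26, so the firm stays open.
P = MC gives -35 - 8Q + 3Q^2 = 0, with roots -7/3 and 5. Take the larger (rising MC): Q* = 5.
Check: AVC at Q = 5 is £35 ≤ P, so revenue covers variable cost.
Profit = P·Q − TC = 65·5 − 299 = £26.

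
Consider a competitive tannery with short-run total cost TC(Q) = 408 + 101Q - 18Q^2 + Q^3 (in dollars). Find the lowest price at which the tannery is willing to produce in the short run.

$20 per unit

Short-run supply begins at min AVC. From VC = 101Q - 18Q^2 + Q^3, AVC = 101 - 18Q + Q^2.
At the minimum of AVC, MC = AVC. MC = 101 - 36Q + 3Q^2; setting MC = AVC gives 2Q^2 - 18Q = 0, so Q = 9. min AVC = 20.
So the shutdown price is $20.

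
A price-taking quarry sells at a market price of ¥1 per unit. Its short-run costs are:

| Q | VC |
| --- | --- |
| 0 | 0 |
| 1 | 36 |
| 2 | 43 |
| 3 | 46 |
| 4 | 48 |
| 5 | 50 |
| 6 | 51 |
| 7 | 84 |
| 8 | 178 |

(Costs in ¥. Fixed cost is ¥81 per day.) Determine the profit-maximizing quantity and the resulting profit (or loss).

Q = 0 (shut down); profit = -¥81

Compute π = P·Q − TC at each output: Q=0: -81; Q=1: -116; Q=2: -122; Q=3: -124; Q=4: -125; Q=5: -126; Q=6: -126; Q=7: -158; Q=8: -251.
Profit is highest at Q = 0. Equivalently, the lowest AVC in the table is 51/6 ≈ ¥8.50 at Q = 6, and P = ¥1 falls below it — price never covers variable cost, so the firm shuts down and loses only its fixed cost.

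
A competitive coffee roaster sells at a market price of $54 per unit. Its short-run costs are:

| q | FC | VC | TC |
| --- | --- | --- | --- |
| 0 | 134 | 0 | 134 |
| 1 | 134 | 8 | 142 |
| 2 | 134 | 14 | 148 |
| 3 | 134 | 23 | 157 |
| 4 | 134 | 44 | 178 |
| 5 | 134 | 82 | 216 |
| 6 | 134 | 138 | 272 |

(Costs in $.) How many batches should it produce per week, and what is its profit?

q = 5; profit = $54

Compute π = P·q − TC at each output: q=0: -134; q=1: -88; q=2: -40; q=3: 5; q=4: 38; q=5: 54; q=6: 52.
Profit is maximized at q = 5. AVC there is 82/5 = $16.40 ≤ P, so producing beats shutting down (which would give -$134).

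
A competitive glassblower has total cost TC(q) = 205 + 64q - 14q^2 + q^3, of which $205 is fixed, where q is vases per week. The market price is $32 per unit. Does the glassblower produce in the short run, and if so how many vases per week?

Produce at q = 8

From TC, MC = TC'(q) = 64 - 28q + 3q^2 and AVC = VC/q = 64 - 14q + q^2.
AVC is minimized where dAVC/dq = -14 + 2q = 0, at q = 7; min AVC = 64 - 14·7 + 7^2 = $15.
Because $32 ≥ $15, revenue can cover variable cost; the firm operates.
Solving P = MC: 32 - 28q + 3q^2 = 0 ⇒ q = 4/3 or 8. On the upward-sloping branch, q* = 8.
Check: AVC at q = 8 is $16 ≤ P, so revenue covers variable cost.
Profit = P·q − TC = 32·8 − 333 = -$77, a loss, but smaller than the $205 fixed cost the firm would lose by shutting down.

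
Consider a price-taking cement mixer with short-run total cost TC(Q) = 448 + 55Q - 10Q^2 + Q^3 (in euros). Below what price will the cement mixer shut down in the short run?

The shutdown price is the minimum of AVC. VC = 55Q - 10Q^2 + Q^3, so AVC = 55 - 10Q + Q^2.
At the minimum of AVC, MC = AVC. MC = 55 - 20Q + 3Q^2; setting MC = AVC gives 2Q^2 - 10Q = 0, so Q = 5. min AVC = 30.
For P < €30 the firm produces nothing.

€30 per unit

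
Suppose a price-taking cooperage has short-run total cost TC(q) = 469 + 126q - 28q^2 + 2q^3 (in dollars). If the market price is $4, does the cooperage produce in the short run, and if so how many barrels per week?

Shut down

Variable cost is VC = 126q - 28q^2 + 2q^3, so AVC = VC/q = 126 - 28q + 2q^2 and MC = dTC/dq = 126 - 56q + 6q^2.
The AVC parabola has its vertex at q = 28/4 = 7, where AVC = 126 - 28·7 + 2·7^2 = $28.
Since P = $4 < min AVC = $28, price fails to cover variable cost at any output.
Shutting down limits the loss to fixed cost, $469.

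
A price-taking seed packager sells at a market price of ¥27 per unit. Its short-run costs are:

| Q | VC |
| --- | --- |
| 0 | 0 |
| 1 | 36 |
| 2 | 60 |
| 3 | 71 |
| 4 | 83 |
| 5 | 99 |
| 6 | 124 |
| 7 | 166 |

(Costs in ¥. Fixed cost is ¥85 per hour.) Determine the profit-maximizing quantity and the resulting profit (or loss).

Q = 6; profit = -¥47

Tabulate TR − TC: Q=0: -85; Q=1: -94; Q=2: -91; Q=3: -75; Q=4: -60; Q=5: -49; Q=6: -47; Q=7: -62.
Profit is maximized at Q = 6. AVC there is 124/6 = ¥20.67 ≤ P, so producing beats shutting down (which would give -¥85).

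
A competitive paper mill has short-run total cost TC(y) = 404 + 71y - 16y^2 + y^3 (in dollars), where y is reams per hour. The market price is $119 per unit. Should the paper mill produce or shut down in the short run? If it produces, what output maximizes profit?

Produce at y = 12

From TC, MC = TC'(y) = 71 - 32y + 3y^2 and AVC = VC/y = 71 - 16y + y^2.
AVC hits its minimum where MC = AVC, at y = 8, giving min AVC = 71 - 16·8 + 8^2 = $7.
Since P = $119 ≥ min AVC = $7, price covers variable cost and the firm should produce.
P = MC gives -48 - 32y + 3y^2 = 0, with roots -4/3 and 12. Take the larger (rising MC): y* = 12.
Check: AVC at y = 12 is $23 ≤ P, so revenue covers variable cost.
Profit = P·y − TC = 119·12 − 680 = $748.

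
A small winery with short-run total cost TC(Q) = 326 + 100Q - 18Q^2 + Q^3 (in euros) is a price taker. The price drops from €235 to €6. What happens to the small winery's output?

Output falls from 15 to 0 (the firm shuts down)

AVC = 100 - 18Q + Q^2, minimized at Q = 9 where min AVC = €19. MC = 100 - 36Q + 3Q^2.
At P = €235 ≥ min AVC, set P = MC on the rising branch: Q = 15.
At P = €6 < min AVC = €19, price no longer covers variable cost at any output, so the firm shuts down: Q = 0.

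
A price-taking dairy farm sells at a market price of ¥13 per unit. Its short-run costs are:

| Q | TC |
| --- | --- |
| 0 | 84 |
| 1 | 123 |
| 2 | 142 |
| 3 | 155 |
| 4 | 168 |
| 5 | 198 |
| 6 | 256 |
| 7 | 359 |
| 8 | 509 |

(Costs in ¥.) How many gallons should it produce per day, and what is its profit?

Q = 0 (shut down); profit = -¥84

Tabulate TR − TC: Q=0: -84; Q=1: -110; Q=2: -116; Q=3: -116; Q=4: -116; Q=5: -133; Q=6: -178; Q=7: -268; Q=8: -405.
Profit is highest at Q = 0. Equivalently, the lowest AVC in the table is 84/4 ≈ ¥21 at Q = 4, and P = ¥13 falls below it — price never covers variable cost, so the firm shuts down and loses only its fixed cost.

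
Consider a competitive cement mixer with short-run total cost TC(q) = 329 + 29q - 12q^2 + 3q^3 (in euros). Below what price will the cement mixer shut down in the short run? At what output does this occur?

€17 per unit, at q = 2

Short-run supply begins at min AVC. From VC = 29q - 12q^2 + 3q^3, AVC = 29 - 12q + 3q^2.
At the minimum of AVC, MC = AVC. MC = 29 - 24q + 9q^2; setting MC = AVC gives 6q^2 - 12q = 0, so q = 2. min AVC = 17.
For P < €17 the firm produces nothing.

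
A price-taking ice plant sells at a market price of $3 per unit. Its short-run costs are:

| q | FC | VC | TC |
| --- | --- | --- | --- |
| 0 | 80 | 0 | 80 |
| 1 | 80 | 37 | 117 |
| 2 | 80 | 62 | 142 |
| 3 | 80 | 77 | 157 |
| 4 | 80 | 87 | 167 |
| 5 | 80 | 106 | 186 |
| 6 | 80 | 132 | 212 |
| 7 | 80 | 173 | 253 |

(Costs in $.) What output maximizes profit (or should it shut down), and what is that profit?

q = 0 (shut down); profit = -$80

Profit at each row (π = 3q − TC): q=0: -80; q=1: -114; q=2: -136; q=3: -148; q=4: -155; q=5: -171; q=6: -194; q=7: -232.
Profit is highest at q = 0. Equivalently, the lowest AVC in the table is 106/5 ≈ $21.20 at q = 5, and P = $3 falls below it — price never covers variable cost, so the firm shuts down and loses only its fixed cost.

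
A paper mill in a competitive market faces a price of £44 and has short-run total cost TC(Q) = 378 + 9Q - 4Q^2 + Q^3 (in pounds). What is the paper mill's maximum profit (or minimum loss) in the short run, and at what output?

AVC = 9 - 4Q + Q^2; min AVC = £5 at Q = 2. Since P = £44 ≥ min AVC, the firm produces.
MC = 9 - 8Q + 3Q^2. Setting P = MC and taking the root on the rising branch gives Q* = 5.
TR = 44·5 = 220. TC = 378 + 70 = 448. Profit = 220 − 448 = -£228.
That loss of £228 beats the £378 the firm would lose by shutting down; producing recovers £150 of fixed cost.

Profit = -£228 at Q = 5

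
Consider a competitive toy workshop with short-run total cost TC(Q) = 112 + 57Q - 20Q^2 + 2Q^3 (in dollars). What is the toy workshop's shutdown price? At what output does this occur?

The firm shuts down when price falls below the minimum of average variable cost. AVC = VC/Q = 57 - 20Q + 2Q^2.
At the minimum of AVC, MC = AVC. MC = 57 - 40Q + 6Q^2; setting MC = AVC gives 4Q^2 - 20Q = 0, so Q = 5. min AVC = 7.
The firm shuts down for any P below $7.

$7 per unit, at Q = 5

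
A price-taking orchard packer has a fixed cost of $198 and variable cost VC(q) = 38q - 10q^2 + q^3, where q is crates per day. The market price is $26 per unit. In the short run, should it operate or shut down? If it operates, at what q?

Produce at q = 6

From TC, MC = TC'(q) = 38 - 20q + 3q^2 and AVC = VC/q = 38 - 10q + q^2.
AVC is minimized where dAVC/dq = -10 + 2q = 0, at q = 5; min AVC = 38 - 10·5 + 5^2 = $13.
Since P = $26 ≥ min AVC = $13, price covers variable cost and the firm should produce.
Solving P = MC: 12 - 20q + 3q^2 = 0 ⇒ q = 2/3 or 6. On the upward-sloping branch, q* = 6.
Check: AVC at q = 6 is $14 ≤ P, so revenue covers variable cost.
Profit = P·q − TC = 26·6 − 282 = -$126, a loss, but smaller than the $198 fixed cost the firm would lose by shutting down.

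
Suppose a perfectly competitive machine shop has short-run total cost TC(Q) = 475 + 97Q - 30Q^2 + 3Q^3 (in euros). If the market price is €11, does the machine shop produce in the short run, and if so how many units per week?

Variable cost is VC = 97Q - 30Q^2 + 3Q^3, so AVC = VC/Q = 97 - 30Q + 3Q^2 and MC = dTC/dQ = 97 - 60Q + 9Q^2.
AVC is minimized where dAVC/dQ = -30 + 6Q = 0, at Q = 5; min AVC = 97 - 30·5 + 3·5^2 = €22.
P = €11 lies below min AVC = €22; no output level covers variable cost.
The firm minimizes its loss by shutting down and losing only its fixed cost of €475.

Shut down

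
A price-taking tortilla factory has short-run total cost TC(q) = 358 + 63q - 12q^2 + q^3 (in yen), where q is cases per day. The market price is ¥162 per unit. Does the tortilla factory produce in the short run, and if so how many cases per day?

Strip out fixed cost: VC = 63q - 12q^2 + q^3. Then AVC = 63 - 12q + q^2 and MC = 63 - 24q + 3q^2.
AVC is minimized where dAVC/dq = -12 + 2q = 0, at q = 6; min AVC = 63 - 12·6 + 6^2 = ¥27.
P = ¥162 exceeds min AVC = ¥27, so the firm stays open.
Solving P = MC: -99 - 24q + 3q^2 = 0 ⇒ q = -3 or 11. On the upward-sloping branch, q* = 11.
Check: AVC at q = 11 is ¥52 ≤ P, so revenue covers variable cost.
Profit = P·q − TC = 162·11 − 930 = ¥852.

Produce at q = 11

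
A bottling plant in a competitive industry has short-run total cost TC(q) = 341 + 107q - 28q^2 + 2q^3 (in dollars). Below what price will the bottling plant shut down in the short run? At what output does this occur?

The firm shuts down when price falls below the minimum of average variable cost. AVC = VC/q = 107 - 28q + 2q^2.
At the minimum of AVC, MC = AVC. MC = 107 - 56q + 6q^2; setting MC = AVC gives 4q^2 - 28q = 0, so q = 7. min AVC = 9.
For P < $9 the firm produces nothing.

$9 per unit, at q = 7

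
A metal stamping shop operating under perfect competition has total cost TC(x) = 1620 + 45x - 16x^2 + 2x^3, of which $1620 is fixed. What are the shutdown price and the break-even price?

Shutdown price = min AVC. AVC = 45 - 16x + 2x^2, with vertex at x = 4 and minimum $13.
ATC = 1620/x + 45 - 16x + 2x^2. Setting dATC/dx = −1620/x^2 − 16 + 4x = 0 gives x = 9 (since 4·9^3 − 16·9^2 = 1620).
min ATC = 1620/9 + 45 − 16·9 + 2·9^2 = $243. That is the break-even price.
Between these two prices the firm operates at a loss; above $243 it earns a profit.

Shutdown price = $13; break-even price = $243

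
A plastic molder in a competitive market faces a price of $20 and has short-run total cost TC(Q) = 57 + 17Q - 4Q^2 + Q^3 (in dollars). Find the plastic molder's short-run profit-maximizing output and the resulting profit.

Profit = -$39 at Q = 3

AVC = 17 - 4Q + Q^2 has its minimum $13 at Q = 2; price $20 clears that bar, so the firm operates.
With MC = 17 - 8Q + 3Q^2, P = MC on the upward-sloping part at Q* = 3.
TR = 20·3 = 60. TC = 57 + 42 = 99. Profit = 60 − 99 = -$39.
By producing, the firm covers all variable cost plus $18 of fixed cost; shutting down would lose the full $57.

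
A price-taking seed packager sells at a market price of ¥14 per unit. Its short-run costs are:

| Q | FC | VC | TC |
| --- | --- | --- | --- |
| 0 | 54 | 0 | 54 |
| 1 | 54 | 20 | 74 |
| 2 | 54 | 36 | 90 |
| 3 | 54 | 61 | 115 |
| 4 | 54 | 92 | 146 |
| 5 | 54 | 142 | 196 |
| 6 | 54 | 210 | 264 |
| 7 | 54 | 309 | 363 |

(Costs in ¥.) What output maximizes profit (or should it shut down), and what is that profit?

Profit at each row (π = 14Q − TC): Q=0: -54; Q=1: -60; Q=2: -62; Q=3: -73; Q=4: -90; Q=5: -126; Q=6: -180; Q=7: -265.
Profit is highest at Q = 0. Equivalently, the lowest AVC in the table is 36/2 ≈ ¥18 at Q = 2, and P = ¥14 falls below it — price never covers variable cost, so the firm shuts down and loses only its fixed cost.

Q = 0 (shut down); profit = -¥54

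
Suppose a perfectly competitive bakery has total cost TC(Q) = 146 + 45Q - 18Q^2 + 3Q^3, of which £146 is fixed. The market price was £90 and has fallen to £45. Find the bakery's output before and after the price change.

Output falls from 5 to 4

MC = 45 - 36Q + 9Q^2; the shutdown threshold is min AVC = £18 (at Q = 3).
With P = £90 above the shutdown price, P = MC gives Q = 5.
At P = £45 ≥ min AVC, set P = MC: Q = 4. The firm stays open but cuts output.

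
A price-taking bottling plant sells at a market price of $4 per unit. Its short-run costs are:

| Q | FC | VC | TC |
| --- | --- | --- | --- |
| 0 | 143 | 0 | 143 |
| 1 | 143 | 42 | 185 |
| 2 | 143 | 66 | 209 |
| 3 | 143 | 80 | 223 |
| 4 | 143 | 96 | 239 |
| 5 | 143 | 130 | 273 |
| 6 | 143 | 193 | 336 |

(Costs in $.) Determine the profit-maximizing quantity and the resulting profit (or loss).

Q = 0 (shut down); profit = -$143

Tabulate TR − TC: Q=0: -143; Q=1: -181; Q=2: -201; Q=3: -211; Q=4: -223; Q=5: -253; Q=6: -312.
Profit is highest at Q = 0. Equivalently, the lowest AVC in the table is 96/4 ≈ $24 at Q = 4, and P = $4 falls below it — price never covers variable cost, so the firm shuts down and loses only its fixed cost.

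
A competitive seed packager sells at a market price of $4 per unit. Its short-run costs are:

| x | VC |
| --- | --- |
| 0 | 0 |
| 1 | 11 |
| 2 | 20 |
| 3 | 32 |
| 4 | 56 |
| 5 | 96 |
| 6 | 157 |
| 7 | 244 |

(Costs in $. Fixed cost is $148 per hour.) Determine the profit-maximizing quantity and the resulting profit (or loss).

Tabulate TR − TC: x=0: -148; x=1: -155; x=2: -160; x=3: -168; x=4: -188; x=5: -224; x=6: -281; x=7: -364.
Profit is highest at x = 0. Equivalently, the lowest AVC in the table is 20/2 ≈ $10 at x = 2, and P = $4 falls below it — price never covers variable cost, so the firm shuts down and loses only its fixed cost.

x = 0 (shut down); profit = -$148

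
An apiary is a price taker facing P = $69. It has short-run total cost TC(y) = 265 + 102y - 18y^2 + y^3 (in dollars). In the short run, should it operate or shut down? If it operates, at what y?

Strip out fixed cost: VC = 102y - 18y^2 + y^3. Then AVC = 102 - 18y + y^2 and MC = 102 - 36y + 3y^2.
AVC hits its minimum where MC = AVC, at y = 9, giving min AVC = 102 - 18·9 + 9^2 = $21.
Because $69 ≥ $21, revenue can cover variable cost; the firm operates.
Set P = MC: 69 = 102 - 36y + 3y^2 → 33 - 36y + 3y^2 = 0. The roots are y = 1 and y = 11; the profit-maximizing output is on the rising part of MC, so y* = 11.
Check: AVC at y = 11 is $25 ≤ P, so revenue covers variable cost.
Profit = P·y − TC = 69·11 − 540 = $219.

Produce at y = 11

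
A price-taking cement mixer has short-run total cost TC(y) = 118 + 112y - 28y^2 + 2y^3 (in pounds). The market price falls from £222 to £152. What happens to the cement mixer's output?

MC = 112 - 56y + 6y^2; the shutdown threshold is min AVC = £14 (at y = 7).
At P = £222 ≥ min AVC, set P = MC on the rising branch: y = 11.
At P = £152 ≥ min AVC, set P = MC: y = 10. The firm stays open but cuts output.

Output falls from 11 to 10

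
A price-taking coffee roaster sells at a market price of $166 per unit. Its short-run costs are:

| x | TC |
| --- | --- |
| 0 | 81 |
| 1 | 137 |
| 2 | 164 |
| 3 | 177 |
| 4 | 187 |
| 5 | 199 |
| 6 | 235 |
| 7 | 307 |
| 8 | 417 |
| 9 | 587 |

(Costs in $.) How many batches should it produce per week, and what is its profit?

x = 8; profit = $911

Compute π = P·x − TC at each output: x=0: -81; x=1: 29; x=2: 168; x=3: 321; x=4: 477; x=5: 631; x=6: 761; x=7: 855; x=8: 911; x=9: 907.
Profit is maximized at x = 8. AVC there is 336/8 = $42 ≤ P, so producing beats shutting down (which would give -$81).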